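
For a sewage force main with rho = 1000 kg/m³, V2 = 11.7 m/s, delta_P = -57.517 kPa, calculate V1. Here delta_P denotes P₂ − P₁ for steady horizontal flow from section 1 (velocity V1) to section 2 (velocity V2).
Formula: \Delta P = \frac{1}{2} \rho (V_1^2 - V_2^2)
Substituting knowns: -57.517 = 0.5·1000·(V1² − 11.7²)/1000
Solving for V1: V1 = √(11.7² + 2·(-57.517·1000)/1000) = 4.675 m/s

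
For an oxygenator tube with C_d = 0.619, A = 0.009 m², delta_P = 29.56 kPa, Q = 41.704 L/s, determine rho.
Formula: Q = C_d A \sqrt{\frac{2 \Delta P}{\rho}}
Substituting knowns: 41.704 = 0.619·0.009·√(2·(29.56·1000)/rho)·1000
Solving for rho: rho = 2·(29.56·1000)/((41.704/1000)/(0.619·0.009))² = 1055 kg/m³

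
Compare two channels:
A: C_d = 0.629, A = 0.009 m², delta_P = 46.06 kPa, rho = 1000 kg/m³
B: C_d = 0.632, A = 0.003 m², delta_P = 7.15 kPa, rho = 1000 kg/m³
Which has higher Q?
Q(A) = 54.33 L/s, Q(B) = 7.17 L/s. Answer: A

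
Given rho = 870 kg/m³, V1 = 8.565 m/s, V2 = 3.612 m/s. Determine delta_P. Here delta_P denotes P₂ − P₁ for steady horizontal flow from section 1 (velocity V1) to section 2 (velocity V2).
Formula: \Delta P = \frac{1}{2} \rho (V_1^2 - V_2^2)
delta_P = 0.5·870·(8.565² − 3.612²)/1000 = 26.24 kPa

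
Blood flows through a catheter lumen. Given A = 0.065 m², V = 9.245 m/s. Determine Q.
Formula: Q = A V
Q = 0.065·9.245·1000 = 600.9 L/s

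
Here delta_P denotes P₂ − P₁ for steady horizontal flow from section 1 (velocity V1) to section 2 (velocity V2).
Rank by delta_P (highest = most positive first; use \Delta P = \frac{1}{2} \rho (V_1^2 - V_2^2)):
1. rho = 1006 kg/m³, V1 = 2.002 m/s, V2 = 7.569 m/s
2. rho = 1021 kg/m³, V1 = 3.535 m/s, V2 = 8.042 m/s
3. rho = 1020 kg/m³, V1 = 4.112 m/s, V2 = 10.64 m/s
Case 1: delta_P = -26.8 kPa
Case 2: delta_P = -26.64 kPa
Case 3: delta_P = -49.11 kPa
Ranking (highest first): 2, 1, 3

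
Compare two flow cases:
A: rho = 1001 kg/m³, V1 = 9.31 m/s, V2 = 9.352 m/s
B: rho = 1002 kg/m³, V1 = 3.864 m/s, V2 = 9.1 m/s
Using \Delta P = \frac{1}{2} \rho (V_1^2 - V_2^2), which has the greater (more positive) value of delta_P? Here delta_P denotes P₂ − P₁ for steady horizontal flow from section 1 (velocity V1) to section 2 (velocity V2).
delta_P(A) = -0.3923 kPa, delta_P(B) = -34.01 kPa. Answer: A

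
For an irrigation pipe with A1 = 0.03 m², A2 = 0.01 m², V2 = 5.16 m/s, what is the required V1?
Formula: V_2 = \frac{A_1 V_1}{A_2}
Substituting knowns: 5.16 = 0.03·V1/0.01
Solving for V1: V1 = 5.16·0.01/0.03 = 1.72 m/s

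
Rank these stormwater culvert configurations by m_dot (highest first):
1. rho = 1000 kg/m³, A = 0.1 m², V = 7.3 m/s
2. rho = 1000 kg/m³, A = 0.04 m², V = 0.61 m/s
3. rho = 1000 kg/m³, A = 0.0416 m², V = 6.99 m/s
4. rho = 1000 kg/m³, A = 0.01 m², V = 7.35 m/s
Case 1: m_dot = 730 kg/s
Case 2: m_dot = 24.4 kg/s
Case 3: m_dot = 290.8 kg/s
Case 4: m_dot = 73.5 kg/s
Ranking (highest first): 1, 3, 4, 2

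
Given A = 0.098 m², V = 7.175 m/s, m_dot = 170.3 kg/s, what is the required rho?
Formula: \dot{m} = \rho A V
Substituting knowns: 170.3 = rho·0.098·7.175
Solving for rho: rho = 170.3/(0.098·7.175) = 242.2 kg/m³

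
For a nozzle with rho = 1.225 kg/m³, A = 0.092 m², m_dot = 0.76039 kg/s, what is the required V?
Formula: \dot{m} = \rho A V
Substituting knowns: 0.76039 = 1.225·0.092·V
Solving for V: V = 0.76039/(1.225·0.092) = 6.747 m/s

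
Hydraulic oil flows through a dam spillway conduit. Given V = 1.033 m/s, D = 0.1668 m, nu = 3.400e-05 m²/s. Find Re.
Formula: Re = \frac{V D}{\nu}
Re = 1.033·0.1668/3.400e-05 = 5068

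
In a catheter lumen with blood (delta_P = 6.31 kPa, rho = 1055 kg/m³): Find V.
Formula: V = \sqrt{\frac{2 \Delta P}{\rho}}
V = √(2·(6.31·1000)/1055) = 3.459 m/s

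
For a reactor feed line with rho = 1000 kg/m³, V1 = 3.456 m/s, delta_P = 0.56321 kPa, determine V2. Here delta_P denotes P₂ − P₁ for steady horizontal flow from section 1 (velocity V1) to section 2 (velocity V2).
Formula: \Delta P = \frac{1}{2} \rho (V_1^2 - V_2^2)
Substituting knowns: 0.56321 = 0.5·1000·(3.456² − V2²)/1000
Solving for V2: V2 = √(3.456² − 2·(0.56321·1000)/1000) = 3.289 m/s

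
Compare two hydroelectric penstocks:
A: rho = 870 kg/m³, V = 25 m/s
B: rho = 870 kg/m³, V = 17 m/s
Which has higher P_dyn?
P_dyn(A) = 271.9 kPa, P_dyn(B) = 125.7 kPa. Answer: A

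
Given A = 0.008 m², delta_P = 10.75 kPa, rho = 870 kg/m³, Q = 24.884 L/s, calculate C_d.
Formula: Q = C_d A \sqrt{\frac{2 \Delta P}{\rho}}
Substituting knowns: 24.884 = C_d·0.008·√(2·(10.75·1000)/870)·1000
Solving for C_d: C_d = (24.884/1000)/(0.008·√(2·(10.75·1000)/870)) = 0.6257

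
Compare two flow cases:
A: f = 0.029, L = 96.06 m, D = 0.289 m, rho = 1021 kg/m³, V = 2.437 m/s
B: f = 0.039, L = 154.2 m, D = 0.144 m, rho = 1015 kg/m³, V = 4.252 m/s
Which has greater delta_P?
delta_P(A) = 29.22 kPa, delta_P(B) = 383.2 kPa. Answer: B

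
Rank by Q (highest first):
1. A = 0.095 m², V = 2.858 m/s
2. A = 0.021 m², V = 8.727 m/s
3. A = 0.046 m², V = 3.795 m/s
Case 1: Q = 271.5 L/s
Case 2: Q = 183.3 L/s
Case 3: Q = 174.6 L/s
Ranking (highest first): 1, 2, 3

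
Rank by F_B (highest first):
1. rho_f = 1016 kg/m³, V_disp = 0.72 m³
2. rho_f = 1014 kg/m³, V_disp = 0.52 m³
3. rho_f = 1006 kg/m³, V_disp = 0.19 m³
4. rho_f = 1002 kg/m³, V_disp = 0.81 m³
Case 1: F_B = 7176 N
Case 2: F_B = 5173 N
Case 3: F_B = 1875 N
Case 4: F_B = 7962 N
Ranking (highest first): 4, 1, 2, 3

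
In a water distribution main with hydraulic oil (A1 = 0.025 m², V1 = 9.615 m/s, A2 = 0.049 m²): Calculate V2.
Formula: V_2 = \frac{A_1 V_1}{A_2}
V2 = 0.025·9.615/0.049 = 4.906 m/s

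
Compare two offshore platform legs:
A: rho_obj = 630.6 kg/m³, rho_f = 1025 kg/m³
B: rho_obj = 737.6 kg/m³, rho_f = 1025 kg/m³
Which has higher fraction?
fraction(A) = 0.6152, fraction(B) = 0.7196. Answer: B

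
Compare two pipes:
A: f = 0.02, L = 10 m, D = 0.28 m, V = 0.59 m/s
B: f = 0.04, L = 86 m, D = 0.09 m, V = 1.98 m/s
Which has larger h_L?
h_L(A) = 0.01267 m, h_L(B) = 7.637 m. Answer: B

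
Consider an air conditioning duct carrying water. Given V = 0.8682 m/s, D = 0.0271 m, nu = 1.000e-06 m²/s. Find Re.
Formula: Re = \frac{V D}{\nu}
Re = 0.8682·0.0271/1.000e-06 = 23528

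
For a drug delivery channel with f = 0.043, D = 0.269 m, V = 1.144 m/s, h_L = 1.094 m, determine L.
Formula: h_L = f \frac{L}{D} \frac{V^2}{2g}
Substituting knowns: 1.094 = 0.043·(L/0.269)·1.144²/(2·9.81)
Solving for L: L = 1.094·2·9.81·0.269/(0.043·1.144²) = 102.6 m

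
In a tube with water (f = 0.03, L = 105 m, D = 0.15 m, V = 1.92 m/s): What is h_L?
Formula: h_L = f \frac{L}{D} \frac{V^2}{2g}
h_L = 0.03·(105/0.15)·1.92²/(2·9.81) = 3.946 m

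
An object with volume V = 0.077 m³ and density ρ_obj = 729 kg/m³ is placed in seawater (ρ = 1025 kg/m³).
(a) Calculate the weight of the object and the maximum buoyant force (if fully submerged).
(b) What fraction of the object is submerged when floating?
(a) W=rho_obj*g*V=729*9.81*0.077=550.7 N; F_B(max)=rho*g*V=1025*9.81*0.077=774.3 N
(b) Floating fraction=rho_obj/rho=729/1025=0.711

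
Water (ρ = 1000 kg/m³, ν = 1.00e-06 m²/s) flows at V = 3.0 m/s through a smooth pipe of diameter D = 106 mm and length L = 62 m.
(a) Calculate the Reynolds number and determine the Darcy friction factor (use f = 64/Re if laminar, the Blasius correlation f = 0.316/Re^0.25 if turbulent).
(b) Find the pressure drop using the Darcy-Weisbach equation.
(a) Re = V·D/ν = 3.0·0.106/1.00e-06 = 318000 → turbulent (Re > 4000); f = 0.316/Re^0.25 = 0.316/318000^0.25 = 0.013307 (Blasius is strictly valid for Re ≲ 1e5; used here as the smooth-pipe estimate the problem specifies)
(b) Darcy-Weisbach: ΔP = f·(L/D)·½ρV²/1000 = 0.013307·(62/0.106)·½·1000·3.0²/1000 = 35.03 kPa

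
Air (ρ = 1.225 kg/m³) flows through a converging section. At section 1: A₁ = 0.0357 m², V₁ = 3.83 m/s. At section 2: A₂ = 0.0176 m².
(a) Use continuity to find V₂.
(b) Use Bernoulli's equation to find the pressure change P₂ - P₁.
(a) Continuity: A₁V₁=A₂V₂ -> V₂=A₁V₁/A₂=0.0357*3.83/0.0176=7.77 m/s
(b) Bernoulli: P₂-P₁=0.5*rho*(V₁^2-V₂^2)/1000=0.5*1.225*(3.83^2-7.77^2)/1000=-0.02799 kPa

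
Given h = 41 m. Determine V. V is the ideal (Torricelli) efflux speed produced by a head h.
Formula: V = \sqrt{2 g h}
V = √(2·9.81·41) = 28.36 m/s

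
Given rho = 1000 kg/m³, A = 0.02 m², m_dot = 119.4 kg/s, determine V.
Formula: \dot{m} = \rho A V
Substituting knowns: 119.4 = 1000·0.02·V
Solving for V: V = 119.4/(1000·0.02) = 5.97 m/s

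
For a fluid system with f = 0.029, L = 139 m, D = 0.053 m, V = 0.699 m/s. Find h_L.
Formula: h_L = f \frac{L}{D} \frac{V^2}{2g}
h_L = 0.029·(139/0.053)·0.699²/(2·9.81) = 1.894 m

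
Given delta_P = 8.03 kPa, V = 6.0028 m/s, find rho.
Formula: V = \sqrt{\frac{2 \Delta P}{\rho}}
Substituting knowns: 6.0028 = √(2·(8.03·1000)/rho)
Solving for rho: rho = 2·(8.03·1000)/6.0028² = 445.7 kg/m³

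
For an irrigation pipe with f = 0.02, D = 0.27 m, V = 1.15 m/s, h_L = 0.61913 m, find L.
Formula: h_L = f \frac{L}{D} \frac{V^2}{2g}
Substituting knowns: 0.61913 = 0.02·(L/0.27)·1.15²/(2·9.81)
Solving for L: L = 0.61913·2·9.81·0.27/(0.02·1.15²) = 124 m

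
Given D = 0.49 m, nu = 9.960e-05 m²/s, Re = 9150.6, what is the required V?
Formula: Re = \frac{V D}{\nu}
Substituting knowns: 9150.6 = V·0.49/9.960e-05
Solving for V: V = 9150.6·9.960e-05/0.49 = 1.86 m/s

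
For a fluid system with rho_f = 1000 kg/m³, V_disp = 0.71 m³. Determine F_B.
Formula: F_B = \rho_f g V_{disp}
F_B = 1000·9.81·0.71 = 6965 N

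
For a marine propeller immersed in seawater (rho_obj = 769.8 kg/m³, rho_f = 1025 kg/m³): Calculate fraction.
Formula: f_{sub} = \frac{\rho_{obj}}{\rho_f}
fraction = 769.8/1025 = 0.751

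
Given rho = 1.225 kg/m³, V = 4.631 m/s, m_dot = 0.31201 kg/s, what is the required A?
Formula: \dot{m} = \rho A V
Substituting knowns: 0.31201 = 1.225·A·4.631
Solving for A: A = 0.31201/(1.225·4.631) = 0.055 m²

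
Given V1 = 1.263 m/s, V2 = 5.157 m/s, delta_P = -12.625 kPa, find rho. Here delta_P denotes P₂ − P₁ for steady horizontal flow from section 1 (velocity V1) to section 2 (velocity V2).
Formula: \Delta P = \frac{1}{2} \rho (V_1^2 - V_2^2)
Substituting knowns: -12.625 = 0.5·rho·(1.263² − 5.157²)/1000
Solving for rho: rho = 2·(-12.625·1000)/(1.263² − 5.157²) = 1010 kg/m³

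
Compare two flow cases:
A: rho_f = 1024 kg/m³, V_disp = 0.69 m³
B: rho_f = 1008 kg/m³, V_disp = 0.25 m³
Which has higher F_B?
F_B(A) = 6931 N, F_B(B) = 2472 N. Answer: A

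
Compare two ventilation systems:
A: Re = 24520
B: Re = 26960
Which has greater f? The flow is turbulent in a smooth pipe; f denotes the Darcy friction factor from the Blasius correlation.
f(A) = 0.02525, f(B) = 0.02466. Answer: A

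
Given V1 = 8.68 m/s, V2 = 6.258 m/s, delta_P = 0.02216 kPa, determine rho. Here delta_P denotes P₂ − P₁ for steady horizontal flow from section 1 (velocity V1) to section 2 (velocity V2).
Formula: \Delta P = \frac{1}{2} \rho (V_1^2 - V_2^2)
Substituting knowns: 0.02216 = 0.5·rho·(8.68² − 6.258²)/1000
Solving for rho: rho = 2·(0.02216·1000)/(8.68² − 6.258²) = 1.225 kg/m³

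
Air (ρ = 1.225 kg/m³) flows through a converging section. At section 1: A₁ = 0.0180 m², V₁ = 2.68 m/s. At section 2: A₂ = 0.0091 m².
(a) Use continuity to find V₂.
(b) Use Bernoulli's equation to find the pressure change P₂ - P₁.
(a) Continuity: A₁V₁=A₂V₂ -> V₂=A₁V₁/A₂=0.0180*2.68/0.0091=5.30 m/s
(b) Bernoulli: P₂-P₁=0.5*rho*(V₁^2-V₂^2)/1000=0.5*1.225*(2.68^2-5.30^2)/1000=-0.01281 kPa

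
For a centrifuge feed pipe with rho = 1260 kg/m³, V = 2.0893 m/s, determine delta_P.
Formula: V = \sqrt{\frac{2 \Delta P}{\rho}}
Substituting knowns: 2.0893 = √(2·(delta_P·1000)/1260)
Solving for delta_P: delta_P = 2.0893²·1260/2/1000 = 2.75 kPa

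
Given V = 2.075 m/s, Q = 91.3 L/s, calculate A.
Formula: Q = A V
Substituting knowns: 91.3 = A·2.075·1000
Solving for A: A = (91.3/1000)/2.075 = 0.044 m²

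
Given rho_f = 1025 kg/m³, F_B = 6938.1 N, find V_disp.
Formula: F_B = \rho_f g V_{disp}
Substituting knowns: 6938.1 = 1025·9.81·V_disp
Solving for V_disp: V_disp = 6938.1/(1025·9.81) = 0.69 m³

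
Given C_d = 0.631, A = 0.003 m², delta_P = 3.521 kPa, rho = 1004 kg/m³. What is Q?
Formula: Q = C_d A \sqrt{\frac{2 \Delta P}{\rho}}
Q = 0.631·0.003·√(2·(3.521·1000)/1004)·1000 = 5.013 L/s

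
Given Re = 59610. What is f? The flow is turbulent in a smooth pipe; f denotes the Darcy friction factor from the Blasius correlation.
Formula: f = \frac{0.316}{Re^{0.25}}
f = 0.316/59610^0.25 = 0.02022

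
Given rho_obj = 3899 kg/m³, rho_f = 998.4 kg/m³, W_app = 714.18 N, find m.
Formula: W_{app} = mg\left(1 - \frac{\rho_f}{\rho_{obj}}\right)
Substituting knowns: 714.18 = m·9.81·(1 − 998.4/3899)
Solving for m: m = 714.18/(9.81·(1 − 998.4/3899)) = 97.86 kg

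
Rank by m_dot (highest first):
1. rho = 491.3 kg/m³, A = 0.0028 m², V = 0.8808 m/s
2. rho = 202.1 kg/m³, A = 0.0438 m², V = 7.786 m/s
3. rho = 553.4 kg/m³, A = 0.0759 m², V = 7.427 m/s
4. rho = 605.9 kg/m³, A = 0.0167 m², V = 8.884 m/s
Case 1: m_dot = 1.212 kg/s
Case 2: m_dot = 68.92 kg/s
Case 3: m_dot = 312 kg/s
Case 4: m_dot = 89.89 kg/s
Ranking (highest first): 3, 4, 2, 1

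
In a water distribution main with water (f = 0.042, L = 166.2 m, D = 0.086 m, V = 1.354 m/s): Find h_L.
Formula: h_L = f \frac{L}{D} \frac{V^2}{2g}
h_L = 0.042·(166.2/0.086)·1.354²/(2·9.81) = 7.584 m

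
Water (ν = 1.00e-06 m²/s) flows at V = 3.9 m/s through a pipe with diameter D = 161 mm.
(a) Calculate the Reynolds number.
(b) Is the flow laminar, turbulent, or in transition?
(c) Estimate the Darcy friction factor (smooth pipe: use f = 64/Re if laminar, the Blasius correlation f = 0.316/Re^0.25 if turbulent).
(a) Re = V·D/ν = 3.9·0.161/1.00e-06 = 627900
(b) Flow regime: turbulent (Re > 4000)
(c) Friction factor: f = 0.316/Re^0.25 = 0.316/627900^0.25 = 0.01123 (Blasius is strictly valid for Re ≲ 1e5; used here as the smooth-pipe estimate the problem specifies)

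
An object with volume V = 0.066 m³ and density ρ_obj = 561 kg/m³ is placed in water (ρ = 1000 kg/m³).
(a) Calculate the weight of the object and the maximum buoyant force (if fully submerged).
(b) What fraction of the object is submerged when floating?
(a) W=rho_obj*g*V=561*9.81*0.066=363.2 N; F_B(max)=rho*g*V=1000*9.81*0.066=647.5 N
(b) Floating fraction=rho_obj/rho=561/1000=0.561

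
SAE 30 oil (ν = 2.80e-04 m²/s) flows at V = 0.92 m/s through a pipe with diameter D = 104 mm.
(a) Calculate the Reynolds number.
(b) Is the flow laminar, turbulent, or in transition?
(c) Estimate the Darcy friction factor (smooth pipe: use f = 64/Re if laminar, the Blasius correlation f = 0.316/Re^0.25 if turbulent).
(a) Re = V·D/ν = 0.92·0.104/2.80e-04 = 341.71
(b) Flow regime: laminar (Re < 2300)
(c) Friction factor: f = 64/Re = 64/341.71 = 0.1873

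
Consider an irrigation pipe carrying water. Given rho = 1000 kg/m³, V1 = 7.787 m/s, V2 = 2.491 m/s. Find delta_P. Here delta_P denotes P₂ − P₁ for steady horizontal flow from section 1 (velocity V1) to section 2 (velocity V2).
Formula: \Delta P = \frac{1}{2} \rho (V_1^2 - V_2^2)
delta_P = 0.5·1000·(7.787² − 2.491²)/1000 = 27.22 kPa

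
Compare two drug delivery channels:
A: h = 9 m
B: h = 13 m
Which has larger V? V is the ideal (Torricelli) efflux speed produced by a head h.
V(A) = 13.29 m/s, V(B) = 15.97 m/s. Answer: B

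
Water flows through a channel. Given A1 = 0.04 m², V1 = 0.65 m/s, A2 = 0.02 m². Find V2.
Formula: V_2 = \frac{A_1 V_1}{A_2}
V2 = 0.04·0.65/0.02 = 1.3 m/s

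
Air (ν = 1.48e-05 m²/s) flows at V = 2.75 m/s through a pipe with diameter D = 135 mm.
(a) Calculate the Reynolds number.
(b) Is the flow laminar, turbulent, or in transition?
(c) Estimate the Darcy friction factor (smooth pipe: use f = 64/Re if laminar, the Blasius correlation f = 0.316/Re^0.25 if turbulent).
(a) Re = V·D/ν = 2.75·0.135/1.48e-05 = 25084
(b) Flow regime: turbulent (Re > 4000)
(c) Friction factor: f = 0.316/Re^0.25 = 0.316/25084^0.25 = 0.02511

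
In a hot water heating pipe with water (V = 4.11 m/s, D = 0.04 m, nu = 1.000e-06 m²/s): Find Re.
Formula: Re = \frac{V D}{\nu}
Re = 4.11·0.04/1.000e-06 = 164400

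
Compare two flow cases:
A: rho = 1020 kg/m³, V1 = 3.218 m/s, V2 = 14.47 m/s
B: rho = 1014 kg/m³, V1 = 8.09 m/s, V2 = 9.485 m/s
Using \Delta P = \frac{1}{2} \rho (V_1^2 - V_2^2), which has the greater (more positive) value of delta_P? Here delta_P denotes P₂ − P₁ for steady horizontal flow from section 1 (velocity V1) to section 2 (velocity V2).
delta_P(A) = -101.5 kPa, delta_P(B) = -12.43 kPa. Answer: B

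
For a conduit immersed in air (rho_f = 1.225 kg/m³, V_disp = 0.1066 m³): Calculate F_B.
Formula: F_B = \rho_f g V_{disp}
F_B = 1.225·9.81·0.1066 = 1.281 N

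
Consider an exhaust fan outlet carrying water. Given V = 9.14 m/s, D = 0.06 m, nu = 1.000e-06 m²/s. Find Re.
Formula: Re = \frac{V D}{\nu}
Re = 9.14·0.06/1.000e-06 = 548400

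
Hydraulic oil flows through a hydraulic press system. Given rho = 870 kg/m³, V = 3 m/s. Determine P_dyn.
Formula: P_{dyn} = \frac{1}{2} \rho V^2
P_dyn = 0.5·870·3²/1000 = 3.915 kPa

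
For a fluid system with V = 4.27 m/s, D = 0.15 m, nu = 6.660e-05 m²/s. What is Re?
Formula: Re = \frac{V D}{\nu}
Re = 4.27·0.15/6.660e-05 = 9617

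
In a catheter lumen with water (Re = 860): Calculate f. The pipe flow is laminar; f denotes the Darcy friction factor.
Formula: f = \frac{64}{Re}
f = 64/860 = 0.07442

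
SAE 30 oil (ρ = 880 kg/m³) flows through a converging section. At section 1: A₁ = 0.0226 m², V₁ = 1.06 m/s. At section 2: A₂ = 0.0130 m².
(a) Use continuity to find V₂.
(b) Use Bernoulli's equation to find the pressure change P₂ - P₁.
(a) Continuity: A₁V₁=A₂V₂ -> V₂=A₁V₁/A₂=0.0226*1.06/0.0130=1.84 m/s
(b) Bernoulli: P₂-P₁=0.5*rho*(V₁^2-V₂^2)/1000=0.5*880*(1.06^2-1.84^2)/1000=-0.9953 kPa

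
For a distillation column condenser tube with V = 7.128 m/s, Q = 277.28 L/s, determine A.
Formula: Q = A V
Substituting knowns: 277.28 = A·7.128·1000
Solving for A: A = (277.28/1000)/7.128 = 0.0389 m²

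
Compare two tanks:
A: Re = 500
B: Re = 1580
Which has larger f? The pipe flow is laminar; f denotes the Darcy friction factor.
f(A) = 0.128, f(B) = 0.04051. Answer: A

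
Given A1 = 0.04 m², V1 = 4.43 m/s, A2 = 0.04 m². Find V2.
Formula: V_2 = \frac{A_1 V_1}{A_2}
V2 = 0.04·4.43/0.04 = 4.43 m/s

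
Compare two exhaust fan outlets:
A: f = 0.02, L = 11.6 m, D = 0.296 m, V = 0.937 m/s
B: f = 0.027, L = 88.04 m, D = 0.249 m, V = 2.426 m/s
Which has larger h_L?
h_L(A) = 0.03507 m, h_L(B) = 2.864 m. Answer: B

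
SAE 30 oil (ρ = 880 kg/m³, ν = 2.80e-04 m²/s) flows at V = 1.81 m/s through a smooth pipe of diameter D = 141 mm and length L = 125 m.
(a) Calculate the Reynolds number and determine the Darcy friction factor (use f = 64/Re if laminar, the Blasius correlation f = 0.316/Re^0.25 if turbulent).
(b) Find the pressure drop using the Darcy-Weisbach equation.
(a) Re = V·D/ν = 1.81·0.141/2.80e-04 = 911.46 → laminar (Re < 2300); f = 64/Re = 64/911.46 = 0.070217
(b) Darcy-Weisbach: ΔP = f·(L/D)·½ρV²/1000 = 0.070217·(125/0.141)·½·880·1.81²/1000 = 89.73 kPa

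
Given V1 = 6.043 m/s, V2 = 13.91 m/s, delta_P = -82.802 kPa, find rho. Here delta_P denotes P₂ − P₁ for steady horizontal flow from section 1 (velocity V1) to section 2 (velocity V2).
Formula: \Delta P = \frac{1}{2} \rho (V_1^2 - V_2^2)
Substituting knowns: -82.802 = 0.5·rho·(6.043² − 13.91²)/1000
Solving for rho: rho = 2·(-82.802·1000)/(6.043² − 13.91²) = 1055 kg/m³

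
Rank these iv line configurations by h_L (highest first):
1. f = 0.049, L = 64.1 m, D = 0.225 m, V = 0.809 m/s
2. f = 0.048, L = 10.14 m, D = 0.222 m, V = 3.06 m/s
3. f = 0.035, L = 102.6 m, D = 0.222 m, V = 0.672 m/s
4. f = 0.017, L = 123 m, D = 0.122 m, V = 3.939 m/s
Case 1: h_L = 0.4657 m
Case 2: h_L = 1.046 m
Case 3: h_L = 0.3723 m
Case 4: h_L = 13.55 m
Ranking (highest first): 4, 2, 1, 3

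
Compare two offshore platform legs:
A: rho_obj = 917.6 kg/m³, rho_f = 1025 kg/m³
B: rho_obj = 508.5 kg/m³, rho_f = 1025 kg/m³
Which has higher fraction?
fraction(A) = 0.8952, fraction(B) = 0.4961. Answer: A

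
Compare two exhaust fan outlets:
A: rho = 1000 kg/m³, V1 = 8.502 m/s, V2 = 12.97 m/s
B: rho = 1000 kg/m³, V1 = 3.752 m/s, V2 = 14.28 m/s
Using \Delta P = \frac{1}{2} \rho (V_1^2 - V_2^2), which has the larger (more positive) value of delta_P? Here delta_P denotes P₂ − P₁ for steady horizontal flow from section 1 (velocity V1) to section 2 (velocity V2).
delta_P(A) = -47.97 kPa, delta_P(B) = -94.92 kPa. Answer: A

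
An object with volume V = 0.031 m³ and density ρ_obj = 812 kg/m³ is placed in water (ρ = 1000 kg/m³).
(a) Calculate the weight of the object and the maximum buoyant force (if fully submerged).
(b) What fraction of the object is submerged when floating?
(a) W=rho_obj*g*V=812*9.81*0.031=246.9 N; F_B(max)=rho*g*V=1000*9.81*0.031=304.1 N
(b) Floating fraction=rho_obj/rho=812/1000=0.812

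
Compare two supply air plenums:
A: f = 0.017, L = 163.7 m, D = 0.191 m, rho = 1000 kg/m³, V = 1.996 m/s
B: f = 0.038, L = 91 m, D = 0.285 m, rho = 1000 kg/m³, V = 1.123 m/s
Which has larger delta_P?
delta_P(A) = 29.02 kPa, delta_P(B) = 7.651 kPa. Answer: A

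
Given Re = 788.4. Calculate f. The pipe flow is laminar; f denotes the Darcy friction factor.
Formula: f = \frac{64}{Re}
f = 64/788.4 = 0.08118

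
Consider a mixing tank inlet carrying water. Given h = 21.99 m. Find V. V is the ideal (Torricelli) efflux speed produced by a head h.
Formula: V = \sqrt{2 g h}
V = √(2·9.81·21.99) = 20.77 m/s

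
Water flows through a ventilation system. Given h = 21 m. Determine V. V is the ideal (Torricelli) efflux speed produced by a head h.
Formula: V = \sqrt{2 g h}
V = √(2·9.81·21) = 20.3 m/s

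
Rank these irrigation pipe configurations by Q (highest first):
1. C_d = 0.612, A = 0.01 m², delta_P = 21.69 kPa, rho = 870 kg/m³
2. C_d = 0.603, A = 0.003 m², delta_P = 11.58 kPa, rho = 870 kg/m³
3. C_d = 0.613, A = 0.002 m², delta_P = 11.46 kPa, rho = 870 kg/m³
Case 1: Q = 43.22 L/s
Case 2: Q = 9.334 L/s
Case 3: Q = 6.293 L/s
Ranking (highest first): 1, 2, 3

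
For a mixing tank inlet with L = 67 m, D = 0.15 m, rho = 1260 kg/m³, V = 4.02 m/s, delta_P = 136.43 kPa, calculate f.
Formula: \Delta P = f \frac{L}{D} \frac{\rho V^2}{2}
Substituting knowns: 136.43 = f·(67/0.15)·0.5·1260·4.02²/1000
Solving for f: f = (136.43·1000)/((67/0.15)·0.5·1260·4.02²) = 0.03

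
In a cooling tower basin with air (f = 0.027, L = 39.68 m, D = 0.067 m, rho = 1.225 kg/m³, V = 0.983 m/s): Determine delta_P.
Formula: \Delta P = f \frac{L}{D} \frac{\rho V^2}{2}
delta_P = 0.027·(39.68/0.067)·0.5·1.225·0.983²/1000 = 0.009464 kPa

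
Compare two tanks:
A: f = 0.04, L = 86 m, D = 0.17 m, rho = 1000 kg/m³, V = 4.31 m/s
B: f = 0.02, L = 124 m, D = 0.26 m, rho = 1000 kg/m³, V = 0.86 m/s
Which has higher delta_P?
delta_P(A) = 187.9 kPa, delta_P(B) = 3.527 kPa. Answer: A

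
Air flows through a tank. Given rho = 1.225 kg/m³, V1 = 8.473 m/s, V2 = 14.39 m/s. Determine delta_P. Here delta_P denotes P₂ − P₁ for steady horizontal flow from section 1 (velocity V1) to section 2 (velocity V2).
Formula: \Delta P = \frac{1}{2} \rho (V_1^2 - V_2^2)
delta_P = 0.5·1.225·(8.473² − 14.39²)/1000 = -0.08286 kPa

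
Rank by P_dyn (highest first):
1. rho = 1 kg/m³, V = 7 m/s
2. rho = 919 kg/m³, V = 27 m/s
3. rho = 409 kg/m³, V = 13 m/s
Case 1: P_dyn = 0.0245 kPa
Case 2: P_dyn = 335 kPa
Case 3: P_dyn = 34.56 kPa
Ranking (highest first): 2, 3, 1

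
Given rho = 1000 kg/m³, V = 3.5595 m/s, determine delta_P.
Formula: V = \sqrt{\frac{2 \Delta P}{\rho}}
Substituting knowns: 3.5595 = √(2·(delta_P·1000)/1000)
Solving for delta_P: delta_P = 3.5595²·1000/2/1000 = 6.335 kPa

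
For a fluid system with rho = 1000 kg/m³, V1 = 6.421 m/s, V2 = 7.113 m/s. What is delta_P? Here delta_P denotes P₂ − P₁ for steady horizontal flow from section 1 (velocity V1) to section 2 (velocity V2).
Formula: \Delta P = \frac{1}{2} \rho (V_1^2 - V_2^2)
delta_P = 0.5·1000·(6.421² − 7.113²)/1000 = -4.683 kPa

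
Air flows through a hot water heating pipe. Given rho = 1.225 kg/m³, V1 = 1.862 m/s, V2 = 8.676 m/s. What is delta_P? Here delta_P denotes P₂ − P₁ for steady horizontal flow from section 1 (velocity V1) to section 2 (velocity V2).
Formula: \Delta P = \frac{1}{2} \rho (V_1^2 - V_2^2)
delta_P = 0.5·1.225·(1.862² − 8.676²)/1000 = -0.04398 kPa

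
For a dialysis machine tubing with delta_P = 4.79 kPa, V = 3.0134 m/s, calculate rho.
Formula: V = \sqrt{\frac{2 \Delta P}{\rho}}
Substituting knowns: 3.0134 = √(2·(4.79·1000)/rho)
Solving for rho: rho = 2·(4.79·1000)/3.0134² = 1055 kg/m³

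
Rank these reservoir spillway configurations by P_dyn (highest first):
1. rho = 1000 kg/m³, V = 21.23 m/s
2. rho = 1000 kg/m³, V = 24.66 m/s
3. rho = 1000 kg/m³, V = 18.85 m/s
Case 1: P_dyn = 225.4 kPa
Case 2: P_dyn = 304.1 kPa
Case 3: P_dyn = 177.7 kPa
Ranking (highest first): 2, 1, 3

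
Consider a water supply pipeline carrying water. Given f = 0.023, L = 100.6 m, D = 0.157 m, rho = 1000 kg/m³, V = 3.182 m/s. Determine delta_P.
Formula: \Delta P = f \frac{L}{D} \frac{\rho V^2}{2}
delta_P = 0.023·(100.6/0.157)·0.5·1000·3.182²/1000 = 74.61 kPa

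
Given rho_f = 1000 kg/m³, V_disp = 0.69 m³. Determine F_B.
Formula: F_B = \rho_f g V_{disp}
F_B = 1000·9.81·0.69 = 6769 N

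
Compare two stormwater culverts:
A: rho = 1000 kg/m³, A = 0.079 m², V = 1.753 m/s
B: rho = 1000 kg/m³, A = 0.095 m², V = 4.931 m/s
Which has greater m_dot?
m_dot(A) = 138.5 kg/s, m_dot(B) = 468.4 kg/s. Answer: B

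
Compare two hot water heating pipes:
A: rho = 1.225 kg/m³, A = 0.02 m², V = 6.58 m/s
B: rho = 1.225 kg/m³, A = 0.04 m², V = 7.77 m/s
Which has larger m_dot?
m_dot(A) = 0.1612 kg/s, m_dot(B) = 0.3807 kg/s. Answer: B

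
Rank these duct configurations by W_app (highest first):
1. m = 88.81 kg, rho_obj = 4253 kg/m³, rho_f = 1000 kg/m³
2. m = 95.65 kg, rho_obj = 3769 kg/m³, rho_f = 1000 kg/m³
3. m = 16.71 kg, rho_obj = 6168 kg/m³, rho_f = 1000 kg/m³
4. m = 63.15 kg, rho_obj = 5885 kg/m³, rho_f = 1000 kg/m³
Case 1: W_app = 666.4 N
Case 2: W_app = 689.4 N
Case 3: W_app = 137.3 N
Case 4: W_app = 514.2 N
Ranking (highest first): 2, 1, 4, 3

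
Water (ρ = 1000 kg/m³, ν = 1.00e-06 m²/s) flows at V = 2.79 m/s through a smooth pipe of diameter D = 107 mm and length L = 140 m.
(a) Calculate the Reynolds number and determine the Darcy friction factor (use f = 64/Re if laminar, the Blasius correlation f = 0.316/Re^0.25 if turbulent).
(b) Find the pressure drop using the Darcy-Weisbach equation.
(a) Re = V·D/ν = 2.79·0.107/1.00e-06 = 298530 → turbulent (Re > 4000); f = 0.316/Re^0.25 = 0.316/298530^0.25 = 0.013519 (Blasius is strictly valid for Re ≲ 1e5; used here as the smooth-pipe estimate the problem specifies)
(b) Darcy-Weisbach: ΔP = f·(L/D)·½ρV²/1000 = 0.013519·(140/0.107)·½·1000·2.79²/1000 = 68.84 kPa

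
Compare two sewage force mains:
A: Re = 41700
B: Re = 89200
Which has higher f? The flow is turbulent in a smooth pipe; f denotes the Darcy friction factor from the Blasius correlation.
f(A) = 0.02211, f(B) = 0.01829. Answer: A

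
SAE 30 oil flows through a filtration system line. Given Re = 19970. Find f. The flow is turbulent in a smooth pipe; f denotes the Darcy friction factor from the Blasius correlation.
Formula: f = \frac{0.316}{Re^{0.25}}
f = 0.316/19970^0.25 = 0.02658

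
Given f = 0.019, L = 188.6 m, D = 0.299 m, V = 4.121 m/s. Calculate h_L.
Formula: h_L = f \frac{L}{D} \frac{V^2}{2g}
h_L = 0.019·(188.6/0.299)·4.121²/(2·9.81) = 10.37 m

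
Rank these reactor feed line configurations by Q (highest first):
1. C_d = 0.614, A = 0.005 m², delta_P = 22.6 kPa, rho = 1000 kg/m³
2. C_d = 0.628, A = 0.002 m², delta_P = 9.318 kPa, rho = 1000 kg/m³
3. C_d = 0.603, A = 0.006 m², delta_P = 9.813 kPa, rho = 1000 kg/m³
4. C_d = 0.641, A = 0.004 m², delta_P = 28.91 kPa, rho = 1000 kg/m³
Case 1: Q = 20.64 L/s
Case 2: Q = 5.422 L/s
Case 3: Q = 16.03 L/s
Case 4: Q = 19.5 L/s
Ranking (highest first): 1, 4, 3, 2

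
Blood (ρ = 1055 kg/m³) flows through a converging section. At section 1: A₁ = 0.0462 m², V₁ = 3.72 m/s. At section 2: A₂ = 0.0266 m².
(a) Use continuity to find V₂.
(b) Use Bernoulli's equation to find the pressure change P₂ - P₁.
(a) Continuity: A₁V₁=A₂V₂ -> V₂=A₁V₁/A₂=0.0462*3.72/0.0266=6.46 m/s
(b) Bernoulli: P₂-P₁=0.5*rho*(V₁^2-V₂^2)/1000=0.5*1055*(3.72^2-6.46^2)/1000=-14.71 kPa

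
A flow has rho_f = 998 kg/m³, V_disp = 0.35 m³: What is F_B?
Formula: F_B = \rho_f g V_{disp}
F_B = 998·9.81·0.35 = 3427 N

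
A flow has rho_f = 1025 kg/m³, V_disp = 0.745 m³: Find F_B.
Formula: F_B = \rho_f g V_{disp}
F_B = 1025·9.81·0.745 = 7491 N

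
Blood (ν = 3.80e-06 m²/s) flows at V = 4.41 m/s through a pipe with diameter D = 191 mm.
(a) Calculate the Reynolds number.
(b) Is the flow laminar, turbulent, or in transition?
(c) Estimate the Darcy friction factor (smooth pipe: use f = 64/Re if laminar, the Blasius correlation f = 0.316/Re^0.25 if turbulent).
(a) Re = V·D/ν = 4.41·0.191/3.80e-06 = 221660
(b) Flow regime: turbulent (Re > 4000)
(c) Friction factor: f = 0.316/Re^0.25 = 0.316/221660^0.25 = 0.01456 (Blasius is strictly valid for Re ≲ 1e5; used here as the smooth-pipe estimate the problem specifies)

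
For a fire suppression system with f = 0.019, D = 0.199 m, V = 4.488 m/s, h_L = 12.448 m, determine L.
Formula: h_L = f \frac{L}{D} \frac{V^2}{2g}
Substituting knowns: 12.448 = 0.019·(L/0.199)·4.488²/(2·9.81)
Solving for L: L = 12.448·2·9.81·0.199/(0.019·4.488²) = 127 m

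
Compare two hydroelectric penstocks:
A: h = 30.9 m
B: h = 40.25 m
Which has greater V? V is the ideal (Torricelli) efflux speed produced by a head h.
V(A) = 24.62 m/s, V(B) = 28.1 m/s. Answer: B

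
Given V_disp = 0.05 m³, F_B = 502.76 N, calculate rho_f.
Formula: F_B = \rho_f g V_{disp}
Substituting knowns: 502.76 = rho_f·9.81·0.05
Solving for rho_f: rho_f = 502.76/(9.81·0.05) = 1025 kg/m³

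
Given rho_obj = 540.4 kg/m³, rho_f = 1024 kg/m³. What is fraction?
Formula: f_{sub} = \frac{\rho_{obj}}{\rho_f}
fraction = 540.4/1024 = 0.5277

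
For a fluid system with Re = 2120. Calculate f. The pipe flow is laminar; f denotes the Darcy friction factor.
Formula: f = \frac{64}{Re}
f = 64/2120 = 0.03019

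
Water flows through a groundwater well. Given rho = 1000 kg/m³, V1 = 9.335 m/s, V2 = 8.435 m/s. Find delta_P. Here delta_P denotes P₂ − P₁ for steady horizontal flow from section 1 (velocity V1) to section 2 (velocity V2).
Formula: \Delta P = \frac{1}{2} \rho (V_1^2 - V_2^2)
delta_P = 0.5·1000·(9.335² − 8.435²)/1000 = 7.996 kPa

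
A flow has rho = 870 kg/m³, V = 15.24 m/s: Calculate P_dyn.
Formula: P_{dyn} = \frac{1}{2} \rho V^2
P_dyn = 0.5·870·15.24²/1000 = 101 kPa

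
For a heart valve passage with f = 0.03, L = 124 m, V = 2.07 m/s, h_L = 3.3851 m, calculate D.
Formula: h_L = f \frac{L}{D} \frac{V^2}{2g}
Substituting knowns: 3.3851 = 0.03·(124/D)·2.07²/(2·9.81)
Solving for D: D = 0.03·124·2.07²/(2·9.81·3.3851) = 0.24 m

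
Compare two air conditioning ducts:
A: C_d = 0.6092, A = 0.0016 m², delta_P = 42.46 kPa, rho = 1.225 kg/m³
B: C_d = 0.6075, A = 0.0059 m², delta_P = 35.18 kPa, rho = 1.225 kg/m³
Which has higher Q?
Q(A) = 256.6 L/s, Q(B) = 859 L/s. Answer: B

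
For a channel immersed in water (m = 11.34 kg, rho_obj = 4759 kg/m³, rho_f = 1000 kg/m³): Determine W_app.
Formula: W_{app} = mg\left(1 - \frac{\rho_f}{\rho_{obj}}\right)
W_app = 11.34·9.81·(1 − 1000/4759) = 87.87 N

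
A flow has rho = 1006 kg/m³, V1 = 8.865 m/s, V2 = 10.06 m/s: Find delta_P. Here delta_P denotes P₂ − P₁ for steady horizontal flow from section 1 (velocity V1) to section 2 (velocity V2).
Formula: \Delta P = \frac{1}{2} \rho (V_1^2 - V_2^2)
delta_P = 0.5·1006·(8.865² − 10.06²)/1000 = -11.38 kPa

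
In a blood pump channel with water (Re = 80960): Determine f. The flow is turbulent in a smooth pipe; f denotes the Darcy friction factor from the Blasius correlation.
Formula: f = \frac{0.316}{Re^{0.25}}
f = 0.316/80960^0.25 = 0.01873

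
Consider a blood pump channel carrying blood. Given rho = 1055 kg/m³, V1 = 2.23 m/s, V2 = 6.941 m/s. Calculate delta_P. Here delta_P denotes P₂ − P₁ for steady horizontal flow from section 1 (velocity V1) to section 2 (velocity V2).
Formula: \Delta P = \frac{1}{2} \rho (V_1^2 - V_2^2)
delta_P = 0.5·1055·(2.23² − 6.941²)/1000 = -22.79 kPa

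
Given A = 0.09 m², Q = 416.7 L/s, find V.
Formula: Q = A V
Substituting knowns: 416.7 = 0.09·V·1000
Solving for V: V = (416.7/1000)/0.09 = 4.63 m/s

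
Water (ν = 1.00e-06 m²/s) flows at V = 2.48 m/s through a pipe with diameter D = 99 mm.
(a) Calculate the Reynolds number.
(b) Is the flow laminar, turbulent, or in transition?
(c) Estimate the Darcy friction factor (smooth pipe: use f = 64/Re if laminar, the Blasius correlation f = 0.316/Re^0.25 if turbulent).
(a) Re = V·D/ν = 2.48·0.099/1.00e-06 = 245520
(b) Flow regime: turbulent (Re > 4000)
(c) Friction factor: f = 0.316/Re^0.25 = 0.316/245520^0.25 = 0.0142 (Blasius is strictly valid for Re ≲ 1e5; used here as the smooth-pipe estimate the problem specifies)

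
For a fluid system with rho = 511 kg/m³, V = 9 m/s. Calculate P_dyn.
Formula: P_{dyn} = \frac{1}{2} \rho V^2
P_dyn = 0.5·511·9²/1000 = 20.7 kPa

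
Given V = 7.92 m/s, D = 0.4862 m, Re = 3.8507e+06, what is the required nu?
Formula: Re = \frac{V D}{\nu}
Substituting knowns: 3.8507e+06 = 7.92·0.4862/nu
Solving for nu: nu = 7.92·0.4862/3.8507e+06 = 1.000e-06 m²/s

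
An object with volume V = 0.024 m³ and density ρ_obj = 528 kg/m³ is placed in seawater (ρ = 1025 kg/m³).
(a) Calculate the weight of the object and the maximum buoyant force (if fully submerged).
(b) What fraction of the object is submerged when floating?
(a) W=rho_obj*g*V=528*9.81*0.024=124.3 N; F_B(max)=rho*g*V=1025*9.81*0.024=241.3 N
(b) Floating fraction=rho_obj/rho=528/1025=0.515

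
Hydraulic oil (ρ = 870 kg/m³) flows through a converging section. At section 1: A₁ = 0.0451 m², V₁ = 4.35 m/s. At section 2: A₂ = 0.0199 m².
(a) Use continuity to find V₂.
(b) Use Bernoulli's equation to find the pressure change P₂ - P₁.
(a) Continuity: A₁V₁=A₂V₂ -> V₂=A₁V₁/A₂=0.0451*4.35/0.0199=9.86 m/s
(b) Bernoulli: P₂-P₁=0.5*rho*(V₁^2-V₂^2)/1000=0.5*870*(4.35^2-9.86^2)/1000=-34.06 kPa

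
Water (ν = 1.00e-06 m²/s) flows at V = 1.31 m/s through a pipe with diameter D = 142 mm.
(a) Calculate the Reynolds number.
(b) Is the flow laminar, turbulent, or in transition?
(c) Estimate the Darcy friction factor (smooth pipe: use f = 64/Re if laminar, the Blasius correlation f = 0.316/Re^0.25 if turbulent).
(a) Re = V·D/ν = 1.31·0.142/1.00e-06 = 186020
(b) Flow regime: turbulent (Re > 4000)
(c) Friction factor: f = 0.316/Re^0.25 = 0.316/186020^0.25 = 0.01522 (Blasius is strictly valid for Re ≲ 1e5; used here as the smooth-pipe estimate the problem specifies)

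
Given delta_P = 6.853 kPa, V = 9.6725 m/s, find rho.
Formula: V = \sqrt{\frac{2 \Delta P}{\rho}}
Substituting knowns: 9.6725 = √(2·(6.853·1000)/rho)
Solving for rho: rho = 2·(6.853·1000)/9.6725² = 146.5 kg/m³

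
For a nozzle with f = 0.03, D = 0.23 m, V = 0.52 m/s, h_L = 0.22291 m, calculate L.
Formula: h_L = f \frac{L}{D} \frac{V^2}{2g}
Substituting knowns: 0.22291 = 0.03·(L/0.23)·0.52²/(2·9.81)
Solving for L: L = 0.22291·2·9.81·0.23/(0.03·0.52²) = 124 m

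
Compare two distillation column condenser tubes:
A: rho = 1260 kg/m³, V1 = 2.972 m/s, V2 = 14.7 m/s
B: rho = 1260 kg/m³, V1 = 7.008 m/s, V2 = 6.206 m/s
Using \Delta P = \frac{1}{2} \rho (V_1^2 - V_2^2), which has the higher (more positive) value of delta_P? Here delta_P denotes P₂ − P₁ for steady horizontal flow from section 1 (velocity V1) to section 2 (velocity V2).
delta_P(A) = -130.6 kPa, delta_P(B) = 6.677 kPa. Answer: B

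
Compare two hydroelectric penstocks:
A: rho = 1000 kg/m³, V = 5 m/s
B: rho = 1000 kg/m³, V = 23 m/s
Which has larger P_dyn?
P_dyn(A) = 12.5 kPa, P_dyn(B) = 264.5 kPa. Answer: B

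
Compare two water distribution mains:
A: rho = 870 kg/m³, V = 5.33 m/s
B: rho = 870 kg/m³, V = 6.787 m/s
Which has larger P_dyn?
P_dyn(A) = 12.36 kPa, P_dyn(B) = 20.04 kPa. Answer: B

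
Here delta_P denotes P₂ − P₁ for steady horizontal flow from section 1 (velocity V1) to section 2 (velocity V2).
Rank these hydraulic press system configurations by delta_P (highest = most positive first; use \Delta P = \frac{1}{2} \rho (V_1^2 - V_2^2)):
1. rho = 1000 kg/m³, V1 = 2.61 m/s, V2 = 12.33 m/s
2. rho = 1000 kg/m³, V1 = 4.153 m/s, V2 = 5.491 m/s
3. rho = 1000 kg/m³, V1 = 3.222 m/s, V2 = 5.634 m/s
Case 1: delta_P = -72.61 kPa
Case 2: delta_P = -6.452 kPa
Case 3: delta_P = -10.68 kPa
Ranking (highest first): 2, 3, 1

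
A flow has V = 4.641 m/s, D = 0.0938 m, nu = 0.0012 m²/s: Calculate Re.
Formula: Re = \frac{V D}{\nu}
Re = 4.641·0.0938/0.0012 = 362.8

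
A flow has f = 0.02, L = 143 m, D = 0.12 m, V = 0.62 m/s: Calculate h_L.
Formula: h_L = f \frac{L}{D} \frac{V^2}{2g}
h_L = 0.02·(143/0.12)·0.62²/(2·9.81) = 0.4669 m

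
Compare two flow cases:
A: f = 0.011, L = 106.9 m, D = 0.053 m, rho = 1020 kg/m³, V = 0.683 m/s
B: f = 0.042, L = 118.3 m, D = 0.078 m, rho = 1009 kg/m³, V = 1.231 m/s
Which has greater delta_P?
delta_P(A) = 5.278 kPa, delta_P(B) = 48.7 kPa. Answer: B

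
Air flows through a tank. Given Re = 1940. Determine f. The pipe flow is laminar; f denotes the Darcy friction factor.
Formula: f = \frac{64}{Re}
f = 64/1940 = 0.03299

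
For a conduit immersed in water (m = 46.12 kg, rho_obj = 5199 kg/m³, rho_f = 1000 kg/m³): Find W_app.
Formula: W_{app} = mg\left(1 - \frac{\rho_f}{\rho_{obj}}\right)
W_app = 46.12·9.81·(1 − 1000/5199) = 365.4 N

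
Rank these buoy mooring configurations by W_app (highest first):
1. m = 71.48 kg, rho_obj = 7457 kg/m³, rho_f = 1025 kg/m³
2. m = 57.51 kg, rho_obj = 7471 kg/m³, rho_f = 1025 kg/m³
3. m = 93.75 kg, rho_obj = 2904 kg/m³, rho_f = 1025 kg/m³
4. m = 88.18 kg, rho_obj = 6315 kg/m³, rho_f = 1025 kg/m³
Case 1: W_app = 604.8 N
Case 2: W_app = 486.8 N
Case 3: W_app = 595.1 N
Case 4: W_app = 724.6 N
Ranking (highest first): 4, 1, 3, 2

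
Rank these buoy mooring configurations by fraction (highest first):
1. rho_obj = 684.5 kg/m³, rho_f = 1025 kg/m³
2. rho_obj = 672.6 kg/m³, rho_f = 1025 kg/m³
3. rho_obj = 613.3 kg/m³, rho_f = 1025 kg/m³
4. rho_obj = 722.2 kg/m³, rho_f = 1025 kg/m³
Case 1: fraction = 0.6678
Case 2: fraction = 0.6562
Case 3: fraction = 0.5983
Case 4: fraction = 0.7046
Ranking (highest first): 4, 1, 2, 3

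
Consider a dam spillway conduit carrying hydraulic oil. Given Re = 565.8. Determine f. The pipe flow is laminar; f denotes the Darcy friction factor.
Formula: f = \frac{64}{Re}
f = 64/565.8 = 0.1131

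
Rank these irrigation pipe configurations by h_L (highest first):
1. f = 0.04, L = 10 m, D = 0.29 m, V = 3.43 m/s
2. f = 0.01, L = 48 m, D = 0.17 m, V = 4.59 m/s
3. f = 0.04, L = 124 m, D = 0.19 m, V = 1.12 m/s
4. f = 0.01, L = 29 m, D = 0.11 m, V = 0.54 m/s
Case 1: h_L = 0.8271 m
Case 2: h_L = 3.032 m
Case 3: h_L = 1.669 m
Case 4: h_L = 0.03918 m
Ranking (highest first): 2, 3, 1, 4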